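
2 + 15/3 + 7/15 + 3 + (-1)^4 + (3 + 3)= 262/15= 17.47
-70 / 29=-2.41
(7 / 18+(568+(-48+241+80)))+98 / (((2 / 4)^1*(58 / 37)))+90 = 551453 / 522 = 1056.42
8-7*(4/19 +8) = -940/19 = -49.47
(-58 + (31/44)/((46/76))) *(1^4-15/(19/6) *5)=12395129/9614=1289.28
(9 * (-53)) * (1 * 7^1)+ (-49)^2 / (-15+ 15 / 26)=-3505.47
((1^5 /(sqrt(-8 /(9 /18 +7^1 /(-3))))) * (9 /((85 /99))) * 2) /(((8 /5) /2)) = 297 * sqrt(33) /136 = 12.55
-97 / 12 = -8.08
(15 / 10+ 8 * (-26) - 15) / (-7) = 443 / 14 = 31.64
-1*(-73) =73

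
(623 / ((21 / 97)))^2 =74528689 / 9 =8280965.44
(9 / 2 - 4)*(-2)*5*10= -50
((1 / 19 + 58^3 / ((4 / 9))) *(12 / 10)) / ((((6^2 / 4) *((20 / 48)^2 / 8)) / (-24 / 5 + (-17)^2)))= 9102809409792 / 11875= 766552371.35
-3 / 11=-0.27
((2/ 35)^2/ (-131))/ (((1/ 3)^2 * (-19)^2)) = -0.00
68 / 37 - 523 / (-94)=25743 / 3478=7.40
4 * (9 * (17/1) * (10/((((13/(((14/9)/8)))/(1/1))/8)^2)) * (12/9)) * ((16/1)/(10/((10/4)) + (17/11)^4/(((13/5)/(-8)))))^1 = -31221639680/226351827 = -137.93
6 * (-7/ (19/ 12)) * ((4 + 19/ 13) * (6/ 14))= -15336/ 247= -62.09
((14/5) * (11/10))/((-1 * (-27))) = 77/675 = 0.11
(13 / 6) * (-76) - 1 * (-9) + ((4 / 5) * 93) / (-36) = -157.73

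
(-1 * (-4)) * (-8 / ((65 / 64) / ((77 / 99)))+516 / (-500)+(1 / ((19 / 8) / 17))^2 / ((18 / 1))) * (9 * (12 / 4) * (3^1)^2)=-4191.34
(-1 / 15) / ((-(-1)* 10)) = -1 / 150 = -0.01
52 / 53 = 0.98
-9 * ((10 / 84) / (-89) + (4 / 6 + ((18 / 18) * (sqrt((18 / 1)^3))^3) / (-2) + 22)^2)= -556100276308177 / 1246 + 64245312 * sqrt(2)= -446217551360.44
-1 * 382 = -382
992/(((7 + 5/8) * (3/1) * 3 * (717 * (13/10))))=0.02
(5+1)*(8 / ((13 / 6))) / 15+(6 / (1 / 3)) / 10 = 213 / 65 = 3.28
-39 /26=-3 /2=-1.50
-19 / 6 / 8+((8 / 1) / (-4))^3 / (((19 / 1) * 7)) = -2911 / 6384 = -0.46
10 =10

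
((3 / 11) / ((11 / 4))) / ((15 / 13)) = 52 / 605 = 0.09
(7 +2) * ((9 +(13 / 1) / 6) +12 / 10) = 1113 / 10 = 111.30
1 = 1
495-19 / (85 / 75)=8130 / 17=478.24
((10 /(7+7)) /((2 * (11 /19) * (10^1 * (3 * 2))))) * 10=95 /924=0.10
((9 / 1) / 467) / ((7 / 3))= 27 / 3269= 0.01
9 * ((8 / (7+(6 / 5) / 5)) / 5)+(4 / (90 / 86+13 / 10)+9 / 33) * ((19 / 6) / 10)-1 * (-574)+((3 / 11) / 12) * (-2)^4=6322383223 / 10957740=576.98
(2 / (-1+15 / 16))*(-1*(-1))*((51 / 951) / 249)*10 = -5440 / 78933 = -0.07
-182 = -182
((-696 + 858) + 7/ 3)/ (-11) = -493/ 33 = -14.94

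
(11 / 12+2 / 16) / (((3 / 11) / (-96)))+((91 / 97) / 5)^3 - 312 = -232273017787 / 342252375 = -678.66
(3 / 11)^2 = 9 / 121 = 0.07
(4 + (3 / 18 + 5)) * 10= 91.67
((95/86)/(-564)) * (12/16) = -95/64672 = -0.00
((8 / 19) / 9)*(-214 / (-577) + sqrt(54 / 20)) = 1712 / 98667 + 4*sqrt(30) / 285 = 0.09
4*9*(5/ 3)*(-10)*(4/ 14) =-1200/ 7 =-171.43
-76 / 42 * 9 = -114 / 7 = -16.29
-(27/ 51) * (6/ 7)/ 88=-27/ 5236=-0.01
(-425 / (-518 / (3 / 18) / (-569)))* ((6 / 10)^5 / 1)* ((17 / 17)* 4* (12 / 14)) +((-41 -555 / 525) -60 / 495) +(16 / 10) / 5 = -468178514 / 7478625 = -62.60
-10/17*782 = -460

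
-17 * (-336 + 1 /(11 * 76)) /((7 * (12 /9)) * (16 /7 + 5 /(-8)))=4775215 /12958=368.51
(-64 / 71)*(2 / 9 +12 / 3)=-2432 / 639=-3.81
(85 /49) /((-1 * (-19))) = 0.09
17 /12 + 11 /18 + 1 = 109 /36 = 3.03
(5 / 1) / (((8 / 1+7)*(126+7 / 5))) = 5 / 1911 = 0.00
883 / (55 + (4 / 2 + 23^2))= 883 / 586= 1.51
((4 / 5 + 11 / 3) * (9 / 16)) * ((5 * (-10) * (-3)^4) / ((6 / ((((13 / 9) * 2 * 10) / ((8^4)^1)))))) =-195975 / 16384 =-11.96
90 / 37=2.43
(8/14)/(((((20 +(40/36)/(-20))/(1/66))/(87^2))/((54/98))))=2452356/1354507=1.81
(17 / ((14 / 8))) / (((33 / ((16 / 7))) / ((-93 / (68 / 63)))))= -4464 / 77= -57.97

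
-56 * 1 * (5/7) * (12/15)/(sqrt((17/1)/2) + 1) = 64/15 - 32 * sqrt(34)/15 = -8.17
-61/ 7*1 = -61/ 7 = -8.71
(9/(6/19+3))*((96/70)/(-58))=-456/7105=-0.06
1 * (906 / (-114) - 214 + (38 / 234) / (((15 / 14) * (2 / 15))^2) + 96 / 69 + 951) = 37753715 / 51129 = 738.40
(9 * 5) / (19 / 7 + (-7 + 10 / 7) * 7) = -315 / 254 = -1.24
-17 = -17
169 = 169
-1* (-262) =262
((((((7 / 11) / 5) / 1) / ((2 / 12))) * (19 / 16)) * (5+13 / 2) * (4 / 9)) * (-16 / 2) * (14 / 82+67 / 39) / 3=-3695272 / 158301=-23.34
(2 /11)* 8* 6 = 96 /11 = 8.73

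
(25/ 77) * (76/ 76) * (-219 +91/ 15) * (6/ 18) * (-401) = 6403970/ 693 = 9240.94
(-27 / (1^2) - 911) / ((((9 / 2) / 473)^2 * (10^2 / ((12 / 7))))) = -119918744 / 675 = -177657.40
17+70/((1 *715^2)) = 1738179/102245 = 17.00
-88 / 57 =-1.54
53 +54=107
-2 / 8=-1 / 4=-0.25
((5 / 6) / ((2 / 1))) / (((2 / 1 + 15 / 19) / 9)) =285 / 212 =1.34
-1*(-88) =88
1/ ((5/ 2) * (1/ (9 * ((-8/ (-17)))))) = 144/ 85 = 1.69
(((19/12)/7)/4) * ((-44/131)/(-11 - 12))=209/253092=0.00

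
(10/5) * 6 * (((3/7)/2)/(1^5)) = 18/7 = 2.57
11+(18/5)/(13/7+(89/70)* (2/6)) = 6025/479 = 12.58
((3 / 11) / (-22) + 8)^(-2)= 58564 / 3736489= 0.02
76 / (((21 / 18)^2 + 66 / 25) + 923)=68400 / 834301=0.08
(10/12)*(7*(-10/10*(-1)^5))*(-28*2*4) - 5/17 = -66655/51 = -1306.96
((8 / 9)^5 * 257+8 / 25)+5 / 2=429394709 / 2952450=145.44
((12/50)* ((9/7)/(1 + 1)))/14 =27/2450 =0.01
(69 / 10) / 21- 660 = -46177 / 70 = -659.67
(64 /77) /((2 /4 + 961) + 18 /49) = 896 /1036893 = 0.00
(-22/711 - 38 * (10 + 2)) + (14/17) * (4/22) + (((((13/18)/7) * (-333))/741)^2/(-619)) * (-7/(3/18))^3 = -13536785774896/29710438263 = -455.62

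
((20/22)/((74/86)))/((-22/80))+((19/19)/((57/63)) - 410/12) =-18834613/510378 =-36.90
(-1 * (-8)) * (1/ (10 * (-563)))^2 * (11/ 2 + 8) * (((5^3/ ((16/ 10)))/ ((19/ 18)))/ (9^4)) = 25/ 650420388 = 0.00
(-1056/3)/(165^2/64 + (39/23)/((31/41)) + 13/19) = -305186816/371354675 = -0.82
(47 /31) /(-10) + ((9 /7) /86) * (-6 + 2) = -19727 /93310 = -0.21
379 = 379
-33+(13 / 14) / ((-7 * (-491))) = -1587881 / 48118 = -33.00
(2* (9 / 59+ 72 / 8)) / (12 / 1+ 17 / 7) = 7560 / 5959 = 1.27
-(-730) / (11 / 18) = 13140 / 11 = 1194.55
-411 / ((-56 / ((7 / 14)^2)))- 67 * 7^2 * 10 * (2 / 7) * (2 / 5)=-840037 / 224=-3750.17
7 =7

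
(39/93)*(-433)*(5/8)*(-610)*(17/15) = 78457.97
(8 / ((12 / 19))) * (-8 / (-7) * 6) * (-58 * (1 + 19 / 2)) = -52896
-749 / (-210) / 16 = 107 / 480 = 0.22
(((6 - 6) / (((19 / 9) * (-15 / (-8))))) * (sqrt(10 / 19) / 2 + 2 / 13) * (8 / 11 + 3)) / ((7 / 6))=0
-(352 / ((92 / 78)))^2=-47114496 / 529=-89063.32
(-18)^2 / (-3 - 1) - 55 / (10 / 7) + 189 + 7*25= 489 / 2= 244.50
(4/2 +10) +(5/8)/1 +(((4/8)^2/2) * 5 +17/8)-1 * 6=75/8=9.38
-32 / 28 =-8 / 7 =-1.14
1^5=1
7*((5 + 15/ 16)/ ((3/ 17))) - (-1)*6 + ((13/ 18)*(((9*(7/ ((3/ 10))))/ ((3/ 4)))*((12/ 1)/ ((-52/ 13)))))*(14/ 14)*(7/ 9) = -99503/ 432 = -230.33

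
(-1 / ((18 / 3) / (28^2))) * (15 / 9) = -1960 / 9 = -217.78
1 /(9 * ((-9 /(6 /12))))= -1 /162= -0.01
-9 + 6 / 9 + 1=-22 / 3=-7.33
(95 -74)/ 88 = 21/ 88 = 0.24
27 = 27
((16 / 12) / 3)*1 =4 / 9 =0.44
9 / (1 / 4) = 36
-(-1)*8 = 8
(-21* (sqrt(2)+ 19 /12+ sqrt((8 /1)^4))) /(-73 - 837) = 3* sqrt(2) /130+ 787 /520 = 1.55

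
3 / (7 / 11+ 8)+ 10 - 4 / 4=888 / 95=9.35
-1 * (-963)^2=-927369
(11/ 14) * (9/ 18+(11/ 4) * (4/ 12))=187/ 168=1.11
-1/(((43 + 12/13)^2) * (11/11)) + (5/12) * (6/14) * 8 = 3259227/2282287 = 1.43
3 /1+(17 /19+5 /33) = 2537 /627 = 4.05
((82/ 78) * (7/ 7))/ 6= 41/ 234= 0.18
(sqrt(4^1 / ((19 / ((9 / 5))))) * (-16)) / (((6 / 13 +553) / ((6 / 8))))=-936 * sqrt(95) / 683525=-0.01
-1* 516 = -516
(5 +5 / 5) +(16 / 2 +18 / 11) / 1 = 172 / 11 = 15.64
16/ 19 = 0.84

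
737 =737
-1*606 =-606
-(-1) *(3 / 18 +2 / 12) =1 / 3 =0.33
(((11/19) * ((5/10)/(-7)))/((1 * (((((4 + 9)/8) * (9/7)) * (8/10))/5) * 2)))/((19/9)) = -275/9386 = -0.03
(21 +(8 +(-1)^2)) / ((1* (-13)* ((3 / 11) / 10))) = -1100 / 13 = -84.62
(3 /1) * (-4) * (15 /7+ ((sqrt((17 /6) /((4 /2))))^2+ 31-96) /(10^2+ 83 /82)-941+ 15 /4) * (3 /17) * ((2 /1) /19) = 1302118658 /6242621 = 208.59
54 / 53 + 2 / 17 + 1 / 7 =8069 / 6307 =1.28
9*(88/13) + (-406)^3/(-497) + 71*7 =124801307/923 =135212.68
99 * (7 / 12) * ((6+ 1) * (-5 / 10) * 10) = -8085 / 4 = -2021.25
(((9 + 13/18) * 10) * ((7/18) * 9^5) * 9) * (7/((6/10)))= 468838125/2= 234419062.50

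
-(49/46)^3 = -117649/97336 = -1.21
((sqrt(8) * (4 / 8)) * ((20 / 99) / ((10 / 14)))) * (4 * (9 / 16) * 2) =1.80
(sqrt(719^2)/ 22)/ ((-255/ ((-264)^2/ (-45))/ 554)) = 140210752/ 1275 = 109969.22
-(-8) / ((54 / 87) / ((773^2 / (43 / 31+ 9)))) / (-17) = -1074357142 / 24633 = -43614.55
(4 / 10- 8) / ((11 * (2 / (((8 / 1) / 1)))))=-152 / 55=-2.76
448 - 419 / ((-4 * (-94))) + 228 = 253757 / 376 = 674.89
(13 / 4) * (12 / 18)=13 / 6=2.17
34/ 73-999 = -72893/ 73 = -998.53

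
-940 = -940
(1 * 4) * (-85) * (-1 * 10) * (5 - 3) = 6800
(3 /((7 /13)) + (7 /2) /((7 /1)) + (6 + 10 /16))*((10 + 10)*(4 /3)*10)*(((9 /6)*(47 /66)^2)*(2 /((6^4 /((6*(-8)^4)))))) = 2233740800 /22869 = 97675.49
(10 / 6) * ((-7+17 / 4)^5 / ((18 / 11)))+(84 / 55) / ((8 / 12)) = -480211979 / 3041280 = -157.90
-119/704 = -0.17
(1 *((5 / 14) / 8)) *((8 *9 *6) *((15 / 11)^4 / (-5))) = -1366875 / 102487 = -13.34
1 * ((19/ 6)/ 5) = 19/ 30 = 0.63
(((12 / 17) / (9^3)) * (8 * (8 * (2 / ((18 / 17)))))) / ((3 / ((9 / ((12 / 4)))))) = 256 / 2187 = 0.12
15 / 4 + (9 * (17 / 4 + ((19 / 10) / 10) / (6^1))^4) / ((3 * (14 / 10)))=6254806465303 / 8640000000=723.94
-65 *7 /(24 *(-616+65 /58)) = 13195 /427956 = 0.03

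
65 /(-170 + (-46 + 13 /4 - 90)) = -260 /1211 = -0.21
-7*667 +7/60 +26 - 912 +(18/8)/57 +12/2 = -3162841/570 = -5548.84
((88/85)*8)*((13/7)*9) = 82368/595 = 138.43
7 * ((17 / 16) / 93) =0.08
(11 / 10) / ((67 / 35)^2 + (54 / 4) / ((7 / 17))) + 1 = 91998 / 89303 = 1.03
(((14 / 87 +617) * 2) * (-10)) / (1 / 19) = -20403340 / 87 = -234521.15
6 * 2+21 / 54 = 223 / 18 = 12.39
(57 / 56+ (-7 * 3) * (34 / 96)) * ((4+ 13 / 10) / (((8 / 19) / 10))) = -724033 / 896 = -808.07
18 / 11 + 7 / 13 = 311 / 143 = 2.17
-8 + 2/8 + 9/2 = -13/4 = -3.25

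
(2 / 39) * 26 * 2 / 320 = 1 / 120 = 0.01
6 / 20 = 3 / 10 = 0.30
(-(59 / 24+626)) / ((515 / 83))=-1251889 / 12360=-101.29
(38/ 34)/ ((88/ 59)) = 1121/ 1496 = 0.75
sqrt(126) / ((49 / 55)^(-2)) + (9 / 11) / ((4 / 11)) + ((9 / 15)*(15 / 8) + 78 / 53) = 2055 / 424 + 7203*sqrt(14) / 3025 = 13.76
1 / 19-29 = -550 / 19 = -28.95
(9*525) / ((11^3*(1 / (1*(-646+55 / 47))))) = -143200575 / 62557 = -2289.12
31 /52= 0.60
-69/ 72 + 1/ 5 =-91/ 120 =-0.76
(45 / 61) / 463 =45 / 28243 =0.00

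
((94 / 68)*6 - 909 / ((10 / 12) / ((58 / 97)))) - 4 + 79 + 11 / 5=-934549 / 1649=-566.74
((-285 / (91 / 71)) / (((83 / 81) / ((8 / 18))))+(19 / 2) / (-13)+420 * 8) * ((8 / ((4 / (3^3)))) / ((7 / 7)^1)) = 1330781427 / 7553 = 176192.43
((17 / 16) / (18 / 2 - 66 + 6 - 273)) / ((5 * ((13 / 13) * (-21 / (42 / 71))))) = 17 / 920160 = 0.00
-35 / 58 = -0.60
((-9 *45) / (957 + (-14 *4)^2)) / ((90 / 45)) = -405 / 8186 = -0.05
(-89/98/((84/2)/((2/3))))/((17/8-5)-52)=356/1355193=0.00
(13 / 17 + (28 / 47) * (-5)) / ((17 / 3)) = -5307 / 13583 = -0.39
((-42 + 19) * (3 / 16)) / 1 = -69 / 16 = -4.31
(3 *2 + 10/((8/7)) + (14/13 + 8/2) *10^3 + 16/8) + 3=265027/52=5096.67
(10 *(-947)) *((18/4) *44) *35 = -65627100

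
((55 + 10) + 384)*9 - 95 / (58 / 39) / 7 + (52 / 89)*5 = 145793309 / 36134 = 4034.80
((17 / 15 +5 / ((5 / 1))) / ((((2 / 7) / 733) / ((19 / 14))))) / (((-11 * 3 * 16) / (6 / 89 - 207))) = 85497853 / 29370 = 2911.06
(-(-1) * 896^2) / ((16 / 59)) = 2960384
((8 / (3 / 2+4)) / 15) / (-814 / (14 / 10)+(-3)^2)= -112 / 661155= -0.00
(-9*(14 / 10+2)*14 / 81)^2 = 56644 / 2025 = 27.97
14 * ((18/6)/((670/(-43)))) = -903/335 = -2.70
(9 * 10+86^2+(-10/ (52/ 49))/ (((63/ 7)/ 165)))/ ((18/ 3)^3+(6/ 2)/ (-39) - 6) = 570433/ 16374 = 34.84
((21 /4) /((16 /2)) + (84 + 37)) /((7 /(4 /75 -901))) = -37579129 /2400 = -15657.97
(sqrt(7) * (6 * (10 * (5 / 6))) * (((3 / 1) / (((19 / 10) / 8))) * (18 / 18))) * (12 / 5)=28800 * sqrt(7) / 19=4010.40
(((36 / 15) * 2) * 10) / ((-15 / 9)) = -144 / 5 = -28.80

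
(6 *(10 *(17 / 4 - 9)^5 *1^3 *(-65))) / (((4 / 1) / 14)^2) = 118295629725 / 1024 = 115523075.90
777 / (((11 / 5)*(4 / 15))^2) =4370625 / 1936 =2257.55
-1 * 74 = -74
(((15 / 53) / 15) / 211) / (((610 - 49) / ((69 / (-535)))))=-23 / 1118803235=-0.00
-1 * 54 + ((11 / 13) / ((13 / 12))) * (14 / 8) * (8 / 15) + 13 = -34029 / 845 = -40.27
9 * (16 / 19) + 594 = 11430 / 19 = 601.58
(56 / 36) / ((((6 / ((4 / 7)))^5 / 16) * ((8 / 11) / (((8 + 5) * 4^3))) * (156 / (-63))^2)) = 0.04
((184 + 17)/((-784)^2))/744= 67/152434688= 0.00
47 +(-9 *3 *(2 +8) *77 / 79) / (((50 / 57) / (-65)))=1544252 / 79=19547.49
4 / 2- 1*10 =-8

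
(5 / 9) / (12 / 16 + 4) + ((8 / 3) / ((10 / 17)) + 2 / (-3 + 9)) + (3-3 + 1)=5116 / 855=5.98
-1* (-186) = 186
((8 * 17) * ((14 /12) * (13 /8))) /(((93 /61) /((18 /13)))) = 7259 /31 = 234.16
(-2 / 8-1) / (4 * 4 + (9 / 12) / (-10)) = -50 / 637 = -0.08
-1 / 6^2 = -1 / 36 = -0.03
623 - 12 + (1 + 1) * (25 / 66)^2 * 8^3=825379 / 1089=757.92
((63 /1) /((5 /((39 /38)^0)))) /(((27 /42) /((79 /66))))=3871 /165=23.46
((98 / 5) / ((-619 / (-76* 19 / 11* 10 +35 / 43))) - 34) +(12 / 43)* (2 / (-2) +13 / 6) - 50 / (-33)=749092 / 79851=9.38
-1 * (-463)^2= -214369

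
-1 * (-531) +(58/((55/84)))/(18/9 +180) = 380013/715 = 531.49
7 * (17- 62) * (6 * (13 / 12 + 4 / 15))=-5103 / 2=-2551.50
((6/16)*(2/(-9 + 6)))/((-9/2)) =1/18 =0.06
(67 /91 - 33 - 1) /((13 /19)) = -57513 /1183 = -48.62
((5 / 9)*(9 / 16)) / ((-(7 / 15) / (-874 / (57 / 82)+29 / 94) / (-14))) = -8862025 / 752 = -11784.61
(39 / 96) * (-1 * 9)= -117 / 32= -3.66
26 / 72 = 13 / 36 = 0.36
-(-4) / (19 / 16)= 64 / 19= 3.37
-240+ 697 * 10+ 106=6836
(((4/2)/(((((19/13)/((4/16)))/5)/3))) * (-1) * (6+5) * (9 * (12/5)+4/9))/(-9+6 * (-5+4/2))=70928/1539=46.09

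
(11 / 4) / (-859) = -11 / 3436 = -0.00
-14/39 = -0.36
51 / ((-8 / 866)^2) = 9561939 / 16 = 597621.19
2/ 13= 0.15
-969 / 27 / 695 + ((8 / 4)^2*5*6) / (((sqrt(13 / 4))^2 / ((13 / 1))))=3002077 / 6255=479.95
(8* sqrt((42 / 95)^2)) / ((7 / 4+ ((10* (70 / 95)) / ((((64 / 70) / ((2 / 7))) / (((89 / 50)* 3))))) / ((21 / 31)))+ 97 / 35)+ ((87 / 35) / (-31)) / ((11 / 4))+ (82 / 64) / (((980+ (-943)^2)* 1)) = 5201661315658109 / 41010008846341920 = 0.13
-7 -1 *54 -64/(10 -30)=-289/5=-57.80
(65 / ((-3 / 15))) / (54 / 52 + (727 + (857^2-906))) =-8450 / 19091047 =-0.00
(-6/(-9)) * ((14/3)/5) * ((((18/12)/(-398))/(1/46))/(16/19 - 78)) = 3059/2188005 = 0.00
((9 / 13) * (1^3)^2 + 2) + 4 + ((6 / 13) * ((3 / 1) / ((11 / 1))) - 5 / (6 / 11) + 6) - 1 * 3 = 43 / 66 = 0.65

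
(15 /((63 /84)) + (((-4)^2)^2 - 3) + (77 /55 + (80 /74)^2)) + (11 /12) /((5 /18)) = 3817713 /13690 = 278.87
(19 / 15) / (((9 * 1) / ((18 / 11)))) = 38 / 165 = 0.23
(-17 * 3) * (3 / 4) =-153 / 4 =-38.25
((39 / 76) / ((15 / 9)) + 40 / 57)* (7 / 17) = 8057 / 19380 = 0.42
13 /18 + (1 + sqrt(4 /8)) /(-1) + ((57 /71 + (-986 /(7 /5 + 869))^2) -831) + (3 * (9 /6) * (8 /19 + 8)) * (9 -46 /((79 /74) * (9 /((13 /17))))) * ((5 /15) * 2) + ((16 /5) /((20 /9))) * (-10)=-946655425228289 /1335735336960 -sqrt(2) /2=-709.42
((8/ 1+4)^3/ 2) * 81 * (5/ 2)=174960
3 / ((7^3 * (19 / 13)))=39 / 6517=0.01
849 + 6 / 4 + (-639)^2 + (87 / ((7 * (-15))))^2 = 1002471857 / 2450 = 409172.19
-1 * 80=-80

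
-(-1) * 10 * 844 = 8440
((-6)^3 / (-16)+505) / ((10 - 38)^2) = 1037 / 1568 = 0.66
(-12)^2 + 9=153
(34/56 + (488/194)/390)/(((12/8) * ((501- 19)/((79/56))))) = 25672709/21443254560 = 0.00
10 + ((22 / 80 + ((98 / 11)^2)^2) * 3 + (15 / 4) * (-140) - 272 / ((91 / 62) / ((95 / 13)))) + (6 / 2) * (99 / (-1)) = 11593704396719 / 692812120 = 16734.27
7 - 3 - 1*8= -4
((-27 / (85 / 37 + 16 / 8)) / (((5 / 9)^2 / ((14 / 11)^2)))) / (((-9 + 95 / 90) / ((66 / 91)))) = 81566352 / 27094925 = 3.01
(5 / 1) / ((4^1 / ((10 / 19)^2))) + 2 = 2.35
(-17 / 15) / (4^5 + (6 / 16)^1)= -136 / 122925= -0.00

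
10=10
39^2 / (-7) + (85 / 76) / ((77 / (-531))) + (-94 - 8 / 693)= -16801619 / 52668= -319.01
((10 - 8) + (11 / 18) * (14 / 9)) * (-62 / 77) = -14818 / 6237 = -2.38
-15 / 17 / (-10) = 3 / 34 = 0.09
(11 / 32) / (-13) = -11 / 416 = -0.03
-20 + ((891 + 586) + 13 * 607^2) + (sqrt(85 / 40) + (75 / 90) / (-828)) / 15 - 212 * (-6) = sqrt(34) / 60 + 71428403663 / 14904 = 4792566.10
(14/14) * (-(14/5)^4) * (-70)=537824/125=4302.59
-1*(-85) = 85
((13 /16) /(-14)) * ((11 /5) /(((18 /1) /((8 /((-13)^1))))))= 11 /2520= 0.00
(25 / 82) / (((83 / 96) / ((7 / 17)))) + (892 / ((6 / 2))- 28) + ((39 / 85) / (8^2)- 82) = 10412385991 / 55536960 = 187.49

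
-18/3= -6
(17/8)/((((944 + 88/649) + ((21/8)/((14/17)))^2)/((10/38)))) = 160480/273859977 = 0.00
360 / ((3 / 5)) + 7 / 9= 5407 / 9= 600.78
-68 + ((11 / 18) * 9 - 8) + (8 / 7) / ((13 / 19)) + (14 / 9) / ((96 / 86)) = -1325525 / 19656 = -67.44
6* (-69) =-414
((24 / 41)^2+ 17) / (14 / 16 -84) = -233224 / 1117865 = -0.21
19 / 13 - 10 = -111 / 13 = -8.54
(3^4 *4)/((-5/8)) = -2592/5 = -518.40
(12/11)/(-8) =-3/22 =-0.14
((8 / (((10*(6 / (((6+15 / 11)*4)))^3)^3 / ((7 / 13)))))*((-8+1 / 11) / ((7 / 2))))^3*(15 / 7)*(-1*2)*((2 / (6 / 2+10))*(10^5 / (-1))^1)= -120395563692522582202969593405753121944654571667554566144 / 436075830926456594497188244760771565875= -276088595501242254.67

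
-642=-642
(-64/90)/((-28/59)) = 472/315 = 1.50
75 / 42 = 25 / 14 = 1.79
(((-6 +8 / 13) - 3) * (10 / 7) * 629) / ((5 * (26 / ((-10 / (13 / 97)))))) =4324.35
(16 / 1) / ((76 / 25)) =100 / 19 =5.26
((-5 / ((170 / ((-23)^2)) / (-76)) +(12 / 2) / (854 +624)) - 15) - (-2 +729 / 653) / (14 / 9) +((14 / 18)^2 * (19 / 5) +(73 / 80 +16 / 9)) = 436505124050497 / 372117065040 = 1173.03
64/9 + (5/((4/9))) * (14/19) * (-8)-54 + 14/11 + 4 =-203020/1881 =-107.93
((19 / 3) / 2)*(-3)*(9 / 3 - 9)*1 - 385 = -328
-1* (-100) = 100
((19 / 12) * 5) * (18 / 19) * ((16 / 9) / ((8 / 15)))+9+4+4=42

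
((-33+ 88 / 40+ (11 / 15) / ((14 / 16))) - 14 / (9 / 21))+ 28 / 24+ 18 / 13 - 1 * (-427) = 1001699 / 2730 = 366.92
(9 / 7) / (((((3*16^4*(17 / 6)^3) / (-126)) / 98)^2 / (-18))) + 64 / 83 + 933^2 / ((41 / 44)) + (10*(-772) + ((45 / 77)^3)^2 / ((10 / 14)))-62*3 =4750869641051947773668189694259037 / 5128988169551891854134345728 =926278.14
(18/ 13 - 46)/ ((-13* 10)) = 58/ 169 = 0.34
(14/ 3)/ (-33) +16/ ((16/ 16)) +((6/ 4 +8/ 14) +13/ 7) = 27425/ 1386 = 19.79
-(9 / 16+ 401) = -6425 / 16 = -401.56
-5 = -5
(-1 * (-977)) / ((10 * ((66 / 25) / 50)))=122125 / 66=1850.38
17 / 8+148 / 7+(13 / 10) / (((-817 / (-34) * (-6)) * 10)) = 79838231 / 3431400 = 23.27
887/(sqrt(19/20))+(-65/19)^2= 4225/361+1774* sqrt(95)/19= 921.75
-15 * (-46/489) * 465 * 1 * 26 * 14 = 38929800/163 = 238833.13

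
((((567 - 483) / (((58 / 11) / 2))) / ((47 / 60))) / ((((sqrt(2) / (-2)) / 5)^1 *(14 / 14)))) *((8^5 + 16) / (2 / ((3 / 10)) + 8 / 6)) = -1135965600 *sqrt(2) / 1363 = -1178648.54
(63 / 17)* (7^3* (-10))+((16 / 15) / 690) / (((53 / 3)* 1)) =-19756028114 / 1554225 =-12711.18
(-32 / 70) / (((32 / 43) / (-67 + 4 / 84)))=30229 / 735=41.13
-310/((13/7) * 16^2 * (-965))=217/321152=0.00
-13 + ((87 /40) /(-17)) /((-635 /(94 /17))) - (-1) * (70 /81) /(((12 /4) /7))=-9795037073 /891882900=-10.98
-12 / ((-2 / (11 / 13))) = 66 / 13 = 5.08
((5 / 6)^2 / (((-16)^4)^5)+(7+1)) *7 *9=2437194452343092416207650991 / 4835703278458516698824704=504.00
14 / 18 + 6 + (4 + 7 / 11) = 1130 / 99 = 11.41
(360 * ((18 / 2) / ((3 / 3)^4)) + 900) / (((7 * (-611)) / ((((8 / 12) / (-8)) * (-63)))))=-3105 / 611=-5.08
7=7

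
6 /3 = 2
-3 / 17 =-0.18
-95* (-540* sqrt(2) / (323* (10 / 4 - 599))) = -5400* sqrt(2) / 20281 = -0.38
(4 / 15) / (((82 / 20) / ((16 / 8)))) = 16 / 123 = 0.13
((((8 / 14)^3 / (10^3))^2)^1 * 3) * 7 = 192 / 262609375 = 0.00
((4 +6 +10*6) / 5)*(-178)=-2492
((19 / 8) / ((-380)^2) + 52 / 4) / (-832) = -790401 / 50585600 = -0.02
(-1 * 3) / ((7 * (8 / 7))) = -0.38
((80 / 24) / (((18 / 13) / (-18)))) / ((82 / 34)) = -2210 / 123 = -17.97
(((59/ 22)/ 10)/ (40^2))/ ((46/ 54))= 1593/ 8096000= 0.00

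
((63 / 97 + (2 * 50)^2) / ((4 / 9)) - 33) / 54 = 2905921 / 6984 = 416.08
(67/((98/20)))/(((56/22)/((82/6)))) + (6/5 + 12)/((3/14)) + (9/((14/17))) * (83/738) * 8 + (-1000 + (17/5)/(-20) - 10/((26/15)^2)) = -612213910837/712994100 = -858.65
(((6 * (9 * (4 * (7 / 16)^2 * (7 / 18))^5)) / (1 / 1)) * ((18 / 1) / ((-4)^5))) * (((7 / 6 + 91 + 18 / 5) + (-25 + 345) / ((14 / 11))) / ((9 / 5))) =-0.43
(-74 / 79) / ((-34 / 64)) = 2368 / 1343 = 1.76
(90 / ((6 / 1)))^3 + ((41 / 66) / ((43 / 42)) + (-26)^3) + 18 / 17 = -114176848 / 8041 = -14199.33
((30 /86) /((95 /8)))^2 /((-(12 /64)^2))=-16384 /667489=-0.02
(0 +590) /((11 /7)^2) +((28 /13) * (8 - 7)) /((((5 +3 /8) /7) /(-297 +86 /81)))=-3238953998 /5478759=-591.18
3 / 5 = 0.60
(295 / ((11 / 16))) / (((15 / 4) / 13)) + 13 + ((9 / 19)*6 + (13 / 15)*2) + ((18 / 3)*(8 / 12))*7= 4806239 / 3135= 1533.09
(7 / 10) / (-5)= -7 / 50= -0.14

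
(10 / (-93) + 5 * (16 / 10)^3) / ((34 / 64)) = 1515712 / 39525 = 38.35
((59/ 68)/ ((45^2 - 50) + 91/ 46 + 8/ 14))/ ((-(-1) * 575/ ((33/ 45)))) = 0.00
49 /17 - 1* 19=-274 /17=-16.12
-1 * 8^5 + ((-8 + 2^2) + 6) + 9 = -32757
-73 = -73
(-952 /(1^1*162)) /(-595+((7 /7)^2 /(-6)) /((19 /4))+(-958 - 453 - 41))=9044 /3150387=0.00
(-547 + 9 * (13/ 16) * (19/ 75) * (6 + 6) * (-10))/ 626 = -7693/ 6260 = -1.23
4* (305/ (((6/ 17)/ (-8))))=-27653.33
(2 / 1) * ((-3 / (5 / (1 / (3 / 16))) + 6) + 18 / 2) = 118 / 5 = 23.60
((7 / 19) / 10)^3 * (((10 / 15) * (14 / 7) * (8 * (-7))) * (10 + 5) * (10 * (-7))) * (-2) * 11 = -2958032 / 34295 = -86.25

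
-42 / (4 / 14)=-147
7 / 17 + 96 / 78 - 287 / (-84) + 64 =183145 / 2652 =69.06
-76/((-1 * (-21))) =-76/21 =-3.62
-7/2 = -3.50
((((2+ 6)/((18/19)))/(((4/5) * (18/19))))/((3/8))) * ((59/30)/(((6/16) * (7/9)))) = 340784/1701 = 200.34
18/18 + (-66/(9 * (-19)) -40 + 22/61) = -133007/3477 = -38.25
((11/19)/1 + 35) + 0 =676/19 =35.58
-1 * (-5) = 5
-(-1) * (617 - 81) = 536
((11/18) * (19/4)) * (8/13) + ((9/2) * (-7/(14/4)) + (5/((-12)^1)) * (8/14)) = -7.45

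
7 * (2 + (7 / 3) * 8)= 434 / 3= 144.67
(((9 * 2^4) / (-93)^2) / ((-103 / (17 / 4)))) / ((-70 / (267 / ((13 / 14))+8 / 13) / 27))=3438828 / 45037265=0.08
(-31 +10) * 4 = -84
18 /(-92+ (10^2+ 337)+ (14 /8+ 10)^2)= 288 /7729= 0.04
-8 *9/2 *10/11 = -360/11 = -32.73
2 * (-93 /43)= -4.33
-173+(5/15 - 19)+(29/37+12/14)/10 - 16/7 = -43021/222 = -193.79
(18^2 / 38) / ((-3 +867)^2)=1 / 87552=0.00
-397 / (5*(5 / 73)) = -28981 / 25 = -1159.24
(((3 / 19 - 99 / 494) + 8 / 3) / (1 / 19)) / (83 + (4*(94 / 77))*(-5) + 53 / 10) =1497265 / 1918449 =0.78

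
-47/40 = -1.18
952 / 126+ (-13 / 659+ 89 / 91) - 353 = -185926409 / 539721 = -344.49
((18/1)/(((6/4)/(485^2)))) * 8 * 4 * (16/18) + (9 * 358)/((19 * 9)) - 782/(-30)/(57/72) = 22882702754/285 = 80290185.10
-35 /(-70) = 1 /2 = 0.50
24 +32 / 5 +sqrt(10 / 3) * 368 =152 / 5 +368 * sqrt(30) / 3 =702.27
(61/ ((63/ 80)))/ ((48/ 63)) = 305/ 3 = 101.67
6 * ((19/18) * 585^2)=2167425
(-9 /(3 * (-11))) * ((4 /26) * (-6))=-36 /143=-0.25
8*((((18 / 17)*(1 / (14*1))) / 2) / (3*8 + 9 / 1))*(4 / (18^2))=4 / 35343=0.00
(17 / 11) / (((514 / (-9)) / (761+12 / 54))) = -116467 / 5654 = -20.60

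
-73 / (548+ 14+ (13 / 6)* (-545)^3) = 438 / 2104418753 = 0.00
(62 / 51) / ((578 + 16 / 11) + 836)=341 / 397035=0.00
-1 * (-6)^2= -36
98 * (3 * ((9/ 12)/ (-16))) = -441/ 32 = -13.78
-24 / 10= -12 / 5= -2.40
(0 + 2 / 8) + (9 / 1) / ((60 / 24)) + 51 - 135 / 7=4979 / 140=35.56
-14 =-14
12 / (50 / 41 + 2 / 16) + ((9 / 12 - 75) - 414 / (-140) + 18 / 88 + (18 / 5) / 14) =-100102 / 1617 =-61.91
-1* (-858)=858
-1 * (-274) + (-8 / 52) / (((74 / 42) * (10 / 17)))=658613 / 2405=273.85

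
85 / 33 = 2.58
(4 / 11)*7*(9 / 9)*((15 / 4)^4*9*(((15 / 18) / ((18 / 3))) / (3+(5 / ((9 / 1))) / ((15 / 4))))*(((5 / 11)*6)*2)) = 143521875 / 131648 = 1090.19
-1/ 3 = -0.33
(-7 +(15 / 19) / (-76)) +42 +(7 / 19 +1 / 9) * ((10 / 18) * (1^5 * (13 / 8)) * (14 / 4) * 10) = 2932375 / 58482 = 50.14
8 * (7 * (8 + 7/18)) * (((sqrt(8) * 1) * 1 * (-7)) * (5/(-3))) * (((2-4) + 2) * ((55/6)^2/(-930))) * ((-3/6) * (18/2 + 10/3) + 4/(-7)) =0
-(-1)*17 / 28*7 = 17 / 4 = 4.25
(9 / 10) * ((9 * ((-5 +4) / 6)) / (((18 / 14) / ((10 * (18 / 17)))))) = -189 / 17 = -11.12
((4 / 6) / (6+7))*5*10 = 100 / 39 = 2.56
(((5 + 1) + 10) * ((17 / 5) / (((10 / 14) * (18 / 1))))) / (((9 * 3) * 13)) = 952 / 78975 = 0.01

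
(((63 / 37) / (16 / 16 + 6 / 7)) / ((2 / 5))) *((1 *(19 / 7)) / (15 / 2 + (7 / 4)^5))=3064320 / 11778247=0.26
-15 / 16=-0.94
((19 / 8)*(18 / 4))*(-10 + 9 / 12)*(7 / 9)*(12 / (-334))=14763 / 5344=2.76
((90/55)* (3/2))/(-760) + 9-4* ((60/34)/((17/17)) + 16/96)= 542023/426360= 1.27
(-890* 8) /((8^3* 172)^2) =-445 /484704256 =-0.00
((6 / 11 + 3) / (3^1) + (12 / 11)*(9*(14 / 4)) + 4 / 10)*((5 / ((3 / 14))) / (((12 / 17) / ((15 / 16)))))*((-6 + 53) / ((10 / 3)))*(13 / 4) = 143745693 / 2816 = 51046.06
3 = 3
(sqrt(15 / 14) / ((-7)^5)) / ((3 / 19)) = -19 * sqrt(210) / 705894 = -0.00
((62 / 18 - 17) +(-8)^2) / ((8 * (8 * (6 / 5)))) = 1135 / 1728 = 0.66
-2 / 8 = -1 / 4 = -0.25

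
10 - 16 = -6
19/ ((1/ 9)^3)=13851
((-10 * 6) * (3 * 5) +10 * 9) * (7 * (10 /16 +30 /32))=-70875 /8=-8859.38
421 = 421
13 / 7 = 1.86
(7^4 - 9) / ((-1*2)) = -1196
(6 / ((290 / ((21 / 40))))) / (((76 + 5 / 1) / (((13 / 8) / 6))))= 0.00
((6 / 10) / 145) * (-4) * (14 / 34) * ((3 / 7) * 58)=-72 / 425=-0.17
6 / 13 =0.46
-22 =-22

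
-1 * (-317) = 317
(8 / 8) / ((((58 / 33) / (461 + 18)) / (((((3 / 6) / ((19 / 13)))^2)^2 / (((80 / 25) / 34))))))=38374416795 / 967503104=39.66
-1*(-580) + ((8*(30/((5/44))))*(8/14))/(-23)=84932/161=527.53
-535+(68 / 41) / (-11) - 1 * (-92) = -199861 / 451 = -443.15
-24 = -24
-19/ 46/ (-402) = 0.00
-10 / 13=-0.77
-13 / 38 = -0.34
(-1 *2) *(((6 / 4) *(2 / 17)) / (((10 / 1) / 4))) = -12 / 85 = -0.14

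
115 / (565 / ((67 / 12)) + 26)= 7705 / 8522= 0.90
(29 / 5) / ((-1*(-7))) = 29 / 35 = 0.83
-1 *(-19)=19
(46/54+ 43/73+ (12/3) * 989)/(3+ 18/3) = 7800116/17739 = 439.72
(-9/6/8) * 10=-15/8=-1.88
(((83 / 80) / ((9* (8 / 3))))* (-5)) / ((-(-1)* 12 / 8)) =-83 / 576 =-0.14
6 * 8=48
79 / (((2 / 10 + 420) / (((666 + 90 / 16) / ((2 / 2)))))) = 2122335 / 16808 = 126.27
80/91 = 0.88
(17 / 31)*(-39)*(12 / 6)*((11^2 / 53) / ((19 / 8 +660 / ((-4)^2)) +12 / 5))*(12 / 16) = -4813380 / 3024763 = -1.59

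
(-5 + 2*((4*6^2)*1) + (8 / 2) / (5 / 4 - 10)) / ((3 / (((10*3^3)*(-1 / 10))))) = -2542.89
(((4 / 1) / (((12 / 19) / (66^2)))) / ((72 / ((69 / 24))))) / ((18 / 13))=687401 / 864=795.60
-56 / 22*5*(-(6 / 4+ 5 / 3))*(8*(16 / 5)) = 34048 / 33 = 1031.76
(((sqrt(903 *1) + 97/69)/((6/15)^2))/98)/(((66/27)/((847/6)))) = 26675/5152 + 825 *sqrt(903)/224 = 115.85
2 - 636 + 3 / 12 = -2535 / 4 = -633.75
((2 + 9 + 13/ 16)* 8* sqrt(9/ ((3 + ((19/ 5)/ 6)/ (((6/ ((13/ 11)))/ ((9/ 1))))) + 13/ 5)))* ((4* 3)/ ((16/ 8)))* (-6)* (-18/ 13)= 122472* sqrt(81345)/ 6409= 5450.19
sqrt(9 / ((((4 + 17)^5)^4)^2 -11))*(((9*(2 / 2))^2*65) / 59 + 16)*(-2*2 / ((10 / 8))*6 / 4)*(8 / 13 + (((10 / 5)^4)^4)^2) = -12480367510112544*sqrt(77405494483928356601681434130536198019976749447352790) / 148425035672932623783724149945303159703305417065298974825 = -0.00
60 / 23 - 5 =-55 / 23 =-2.39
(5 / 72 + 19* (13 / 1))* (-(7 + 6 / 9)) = -1894.20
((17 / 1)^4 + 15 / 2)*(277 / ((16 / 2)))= 46274789 / 16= 2892174.31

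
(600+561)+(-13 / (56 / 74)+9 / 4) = 16045 / 14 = 1146.07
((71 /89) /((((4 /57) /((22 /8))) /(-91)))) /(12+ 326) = -8.42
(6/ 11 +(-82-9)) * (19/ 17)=-18905/ 187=-101.10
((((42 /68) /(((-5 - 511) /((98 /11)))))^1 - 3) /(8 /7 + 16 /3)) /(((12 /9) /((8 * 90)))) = -274527225 /1093576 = -251.04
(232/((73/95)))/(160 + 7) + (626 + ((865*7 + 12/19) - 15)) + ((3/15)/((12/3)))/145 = 4479351733029/671724100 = 6668.44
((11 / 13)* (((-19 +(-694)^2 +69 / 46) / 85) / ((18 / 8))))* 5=415514 / 39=10654.21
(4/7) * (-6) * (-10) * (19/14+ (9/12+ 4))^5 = 2193167547765/7529536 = 291275.26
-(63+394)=-457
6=6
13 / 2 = 6.50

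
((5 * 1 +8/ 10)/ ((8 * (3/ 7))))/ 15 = 203/ 1800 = 0.11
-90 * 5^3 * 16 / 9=-20000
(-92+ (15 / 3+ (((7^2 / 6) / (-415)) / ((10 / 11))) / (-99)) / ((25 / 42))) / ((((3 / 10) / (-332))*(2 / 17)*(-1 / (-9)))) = 2654079338 / 375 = 7077544.90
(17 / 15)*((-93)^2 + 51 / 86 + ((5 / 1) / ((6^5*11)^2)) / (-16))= 9802.87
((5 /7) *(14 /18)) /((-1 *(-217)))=5 /1953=0.00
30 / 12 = 2.50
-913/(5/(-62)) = 56606/5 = 11321.20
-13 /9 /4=-0.36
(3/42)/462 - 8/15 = -17243/32340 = -0.53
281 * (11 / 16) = 3091 / 16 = 193.19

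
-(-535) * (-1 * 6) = -3210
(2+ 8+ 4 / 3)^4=1336336 / 81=16497.98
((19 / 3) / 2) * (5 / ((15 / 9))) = 19 / 2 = 9.50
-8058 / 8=-4029 / 4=-1007.25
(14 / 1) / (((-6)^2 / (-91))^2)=57967 / 648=89.46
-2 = -2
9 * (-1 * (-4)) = 36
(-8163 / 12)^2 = 462740.06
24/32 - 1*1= -1/4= -0.25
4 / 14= 2 / 7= 0.29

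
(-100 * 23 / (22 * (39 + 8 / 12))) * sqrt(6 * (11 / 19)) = -3450 * sqrt(1254) / 24871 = -4.91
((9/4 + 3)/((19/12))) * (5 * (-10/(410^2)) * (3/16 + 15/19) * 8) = -0.01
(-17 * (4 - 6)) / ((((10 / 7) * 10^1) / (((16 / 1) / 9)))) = 952 / 225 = 4.23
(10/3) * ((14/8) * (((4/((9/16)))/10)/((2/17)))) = 952/27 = 35.26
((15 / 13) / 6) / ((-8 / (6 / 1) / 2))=-15 / 52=-0.29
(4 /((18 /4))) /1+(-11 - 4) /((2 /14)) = -937 /9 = -104.11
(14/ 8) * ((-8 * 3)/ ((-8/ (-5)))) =-105/ 4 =-26.25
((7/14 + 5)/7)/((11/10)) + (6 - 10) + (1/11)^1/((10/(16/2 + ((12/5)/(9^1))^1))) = -18541/5775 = -3.21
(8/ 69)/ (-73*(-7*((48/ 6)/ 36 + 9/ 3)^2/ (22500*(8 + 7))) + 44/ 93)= 2259900000/ 9528262463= 0.24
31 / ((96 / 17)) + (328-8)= 31247 / 96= 325.49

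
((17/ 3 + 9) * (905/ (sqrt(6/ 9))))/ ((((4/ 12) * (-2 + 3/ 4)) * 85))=-15928 * sqrt(6)/ 85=-459.01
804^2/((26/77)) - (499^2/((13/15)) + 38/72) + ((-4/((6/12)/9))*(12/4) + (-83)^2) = 58814981/36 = 1633749.47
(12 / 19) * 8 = 96 / 19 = 5.05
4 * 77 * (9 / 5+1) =4312 / 5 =862.40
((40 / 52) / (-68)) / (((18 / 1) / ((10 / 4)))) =-25 / 15912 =-0.00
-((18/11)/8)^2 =-81/1936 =-0.04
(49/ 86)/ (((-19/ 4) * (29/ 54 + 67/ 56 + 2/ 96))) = -296352/ 4334185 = -0.07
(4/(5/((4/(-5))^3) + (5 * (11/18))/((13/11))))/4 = -7488/53765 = -0.14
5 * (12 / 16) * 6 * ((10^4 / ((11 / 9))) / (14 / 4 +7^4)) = 1350000 / 17633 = 76.56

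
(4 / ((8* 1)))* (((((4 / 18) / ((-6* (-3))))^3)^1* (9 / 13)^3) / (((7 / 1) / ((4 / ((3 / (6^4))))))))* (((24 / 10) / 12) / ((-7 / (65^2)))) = -160 / 17199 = -0.01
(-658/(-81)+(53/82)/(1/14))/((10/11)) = 627319/33210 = 18.89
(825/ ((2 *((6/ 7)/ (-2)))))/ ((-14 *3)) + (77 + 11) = 1331/ 12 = 110.92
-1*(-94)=94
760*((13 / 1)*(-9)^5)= -583404120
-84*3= -252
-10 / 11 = -0.91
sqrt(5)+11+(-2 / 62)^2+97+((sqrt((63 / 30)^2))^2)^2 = sqrt(5)+1224786241 / 9610000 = 129.69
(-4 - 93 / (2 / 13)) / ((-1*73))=1217 / 146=8.34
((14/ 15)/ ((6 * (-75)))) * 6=-14/ 1125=-0.01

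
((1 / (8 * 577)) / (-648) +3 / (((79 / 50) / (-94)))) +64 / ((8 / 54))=59907112625 / 236302272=253.52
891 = 891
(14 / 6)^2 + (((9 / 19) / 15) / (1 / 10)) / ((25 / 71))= 27109 / 4275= 6.34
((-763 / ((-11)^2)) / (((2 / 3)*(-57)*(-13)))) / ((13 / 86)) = -32809 / 388531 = -0.08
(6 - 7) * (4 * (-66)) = 264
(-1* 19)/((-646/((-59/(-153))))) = 59/5202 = 0.01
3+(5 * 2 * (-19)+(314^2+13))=98422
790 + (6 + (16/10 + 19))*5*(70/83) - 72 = 68904/83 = 830.17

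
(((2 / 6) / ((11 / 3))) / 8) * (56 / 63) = 1 / 99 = 0.01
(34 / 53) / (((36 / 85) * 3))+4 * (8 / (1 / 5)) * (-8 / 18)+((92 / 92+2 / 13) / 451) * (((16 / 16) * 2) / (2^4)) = -4739041435 / 67119624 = -70.61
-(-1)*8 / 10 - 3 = -2.20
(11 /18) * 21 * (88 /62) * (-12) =-6776 /31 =-218.58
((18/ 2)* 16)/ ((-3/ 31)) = -1488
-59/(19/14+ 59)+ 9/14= -0.33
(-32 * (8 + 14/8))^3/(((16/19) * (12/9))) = -27049464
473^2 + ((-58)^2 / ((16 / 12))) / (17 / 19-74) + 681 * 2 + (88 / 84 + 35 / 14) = 4376517455 / 19446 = 225060.04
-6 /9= -2 /3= -0.67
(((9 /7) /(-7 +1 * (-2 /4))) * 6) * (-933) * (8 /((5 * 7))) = 268704 /1225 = 219.35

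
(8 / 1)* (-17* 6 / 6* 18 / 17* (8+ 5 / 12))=-1212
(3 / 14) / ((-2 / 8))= -6 / 7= -0.86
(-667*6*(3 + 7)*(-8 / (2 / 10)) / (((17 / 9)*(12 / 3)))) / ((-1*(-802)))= 1800900 / 6817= 264.18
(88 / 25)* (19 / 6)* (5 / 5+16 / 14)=836 / 35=23.89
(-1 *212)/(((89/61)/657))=-8496324/89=-95464.31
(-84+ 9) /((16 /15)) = -1125 /16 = -70.31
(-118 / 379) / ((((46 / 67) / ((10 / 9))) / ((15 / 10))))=-19765 / 26151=-0.76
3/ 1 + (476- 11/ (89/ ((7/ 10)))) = 426233/ 890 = 478.91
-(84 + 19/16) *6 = -511.12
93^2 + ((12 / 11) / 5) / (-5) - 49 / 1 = 8599.96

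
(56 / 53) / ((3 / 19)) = 1064 / 159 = 6.69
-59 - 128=-187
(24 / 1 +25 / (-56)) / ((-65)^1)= -1319 / 3640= -0.36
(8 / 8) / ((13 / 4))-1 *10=-126 / 13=-9.69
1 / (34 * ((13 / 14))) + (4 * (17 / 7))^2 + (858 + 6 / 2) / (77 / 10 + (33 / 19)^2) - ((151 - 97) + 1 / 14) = 101107418285 / 837883046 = 120.67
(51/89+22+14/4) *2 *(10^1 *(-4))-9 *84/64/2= -5957301/2848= -2091.75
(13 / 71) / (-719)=-13 / 51049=-0.00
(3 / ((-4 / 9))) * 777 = -20979 / 4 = -5244.75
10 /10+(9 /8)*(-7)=-55 /8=-6.88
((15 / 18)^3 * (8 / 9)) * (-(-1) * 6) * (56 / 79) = 14000 / 6399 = 2.19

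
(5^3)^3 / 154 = 1953125 / 154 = 12682.63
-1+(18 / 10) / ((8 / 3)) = -13 / 40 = -0.32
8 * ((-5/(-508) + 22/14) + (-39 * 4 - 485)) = -4547546/889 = -5115.35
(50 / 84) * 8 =4.76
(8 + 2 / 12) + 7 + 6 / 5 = 491 / 30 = 16.37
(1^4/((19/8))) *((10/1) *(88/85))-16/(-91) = 133296/29393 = 4.53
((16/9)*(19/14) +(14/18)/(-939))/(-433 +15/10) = -285358/51052491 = -0.01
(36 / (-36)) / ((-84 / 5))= 5 / 84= 0.06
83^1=83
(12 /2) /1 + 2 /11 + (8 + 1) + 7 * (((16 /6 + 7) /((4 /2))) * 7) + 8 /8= 16699 /66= 253.02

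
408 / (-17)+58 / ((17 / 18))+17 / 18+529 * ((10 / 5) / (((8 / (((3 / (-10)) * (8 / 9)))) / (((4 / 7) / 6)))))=41647 / 1190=35.00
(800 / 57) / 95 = 160 / 1083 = 0.15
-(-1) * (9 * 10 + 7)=97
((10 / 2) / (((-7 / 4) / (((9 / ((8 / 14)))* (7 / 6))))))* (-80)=4200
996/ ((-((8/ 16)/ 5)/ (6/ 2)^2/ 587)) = -52618680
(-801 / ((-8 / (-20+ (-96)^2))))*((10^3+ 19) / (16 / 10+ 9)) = 9382437405 / 106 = 88513560.42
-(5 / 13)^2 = -25 / 169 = -0.15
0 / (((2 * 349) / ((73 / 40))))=0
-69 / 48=-23 / 16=-1.44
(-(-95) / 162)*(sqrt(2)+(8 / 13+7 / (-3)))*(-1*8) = 25460 / 3159- 380*sqrt(2) / 81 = 1.42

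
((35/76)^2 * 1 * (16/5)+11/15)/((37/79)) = 604034/200355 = 3.01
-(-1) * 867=867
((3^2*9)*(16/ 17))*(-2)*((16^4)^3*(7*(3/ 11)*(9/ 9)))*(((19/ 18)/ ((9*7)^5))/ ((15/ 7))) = -85568392920039424/ 2104145505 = -40666575.92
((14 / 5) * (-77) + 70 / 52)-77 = -291.25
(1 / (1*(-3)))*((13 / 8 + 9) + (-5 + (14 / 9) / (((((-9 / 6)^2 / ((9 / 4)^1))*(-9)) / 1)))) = -3533 / 1944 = -1.82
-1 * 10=-10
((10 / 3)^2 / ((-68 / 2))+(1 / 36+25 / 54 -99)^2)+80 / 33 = 21170790907 / 2181168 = 9706.17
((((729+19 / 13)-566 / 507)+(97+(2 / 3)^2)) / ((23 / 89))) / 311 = 10.29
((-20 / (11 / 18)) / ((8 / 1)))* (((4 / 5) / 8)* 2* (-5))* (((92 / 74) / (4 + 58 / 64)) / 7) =0.15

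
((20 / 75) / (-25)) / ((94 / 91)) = -182 / 17625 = -0.01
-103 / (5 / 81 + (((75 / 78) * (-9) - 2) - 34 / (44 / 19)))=1193049 / 292748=4.08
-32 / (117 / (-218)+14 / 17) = -118592 / 1063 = -111.56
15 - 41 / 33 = 454 / 33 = 13.76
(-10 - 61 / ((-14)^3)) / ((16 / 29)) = -793991 / 43904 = -18.08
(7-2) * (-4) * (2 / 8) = -5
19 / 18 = 1.06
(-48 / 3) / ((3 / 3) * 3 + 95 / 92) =-1472 / 371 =-3.97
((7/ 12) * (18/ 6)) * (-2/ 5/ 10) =-7/ 100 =-0.07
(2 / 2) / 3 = 1 / 3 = 0.33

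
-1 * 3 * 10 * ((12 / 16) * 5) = -225 / 2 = -112.50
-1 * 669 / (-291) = 223 / 97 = 2.30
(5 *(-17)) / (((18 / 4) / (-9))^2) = -340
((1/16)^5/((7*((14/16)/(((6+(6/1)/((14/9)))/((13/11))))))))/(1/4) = 759/146112512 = 0.00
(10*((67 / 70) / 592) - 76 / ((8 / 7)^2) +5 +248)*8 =403685 / 259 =1558.63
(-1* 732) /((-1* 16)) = 183 /4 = 45.75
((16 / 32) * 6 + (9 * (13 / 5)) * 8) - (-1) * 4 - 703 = -2544 / 5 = -508.80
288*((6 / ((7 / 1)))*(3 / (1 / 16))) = 11849.14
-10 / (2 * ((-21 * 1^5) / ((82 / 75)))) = 82 / 315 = 0.26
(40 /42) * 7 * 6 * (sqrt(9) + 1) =160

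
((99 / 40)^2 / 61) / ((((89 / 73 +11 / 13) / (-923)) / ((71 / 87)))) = -203177399139 / 5547584000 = -36.62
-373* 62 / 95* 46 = -1063796 / 95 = -11197.85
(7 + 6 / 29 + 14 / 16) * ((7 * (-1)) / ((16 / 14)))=-91875 / 1856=-49.50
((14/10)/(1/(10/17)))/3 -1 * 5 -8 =-649/51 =-12.73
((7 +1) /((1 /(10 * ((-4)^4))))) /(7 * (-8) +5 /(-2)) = -40960 /117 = -350.09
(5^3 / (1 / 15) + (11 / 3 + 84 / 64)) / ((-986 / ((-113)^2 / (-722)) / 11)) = 12674879701 / 34170816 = 370.93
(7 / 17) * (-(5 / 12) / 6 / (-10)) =7 / 2448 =0.00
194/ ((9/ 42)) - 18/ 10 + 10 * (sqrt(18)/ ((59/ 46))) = 1380 * sqrt(2)/ 59 + 13553/ 15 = 936.61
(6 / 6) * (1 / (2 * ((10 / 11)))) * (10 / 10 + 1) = 11 / 10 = 1.10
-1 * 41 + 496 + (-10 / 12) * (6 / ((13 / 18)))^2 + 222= 104693 / 169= 619.49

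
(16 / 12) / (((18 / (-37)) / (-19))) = 1406 / 27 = 52.07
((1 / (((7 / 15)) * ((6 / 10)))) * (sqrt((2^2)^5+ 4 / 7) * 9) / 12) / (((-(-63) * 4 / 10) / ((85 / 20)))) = 14.46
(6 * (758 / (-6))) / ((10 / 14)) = -5306 / 5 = -1061.20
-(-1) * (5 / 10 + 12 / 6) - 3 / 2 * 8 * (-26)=629 / 2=314.50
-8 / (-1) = 8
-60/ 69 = -20/ 23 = -0.87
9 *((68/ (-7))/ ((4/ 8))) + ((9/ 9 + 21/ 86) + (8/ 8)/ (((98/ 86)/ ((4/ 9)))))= -6569653/ 37926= -173.22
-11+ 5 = -6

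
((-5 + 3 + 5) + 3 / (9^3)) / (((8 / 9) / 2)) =365 / 54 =6.76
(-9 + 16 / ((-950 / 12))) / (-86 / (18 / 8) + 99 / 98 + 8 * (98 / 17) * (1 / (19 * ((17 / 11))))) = 1114159158 / 4315343575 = 0.26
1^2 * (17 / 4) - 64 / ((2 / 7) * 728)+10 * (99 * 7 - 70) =6233.94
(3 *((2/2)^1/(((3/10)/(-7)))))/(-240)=7/24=0.29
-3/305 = -0.01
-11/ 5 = -2.20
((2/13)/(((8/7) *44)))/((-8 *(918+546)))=-7/26797056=-0.00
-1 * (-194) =194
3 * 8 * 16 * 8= 3072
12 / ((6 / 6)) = 12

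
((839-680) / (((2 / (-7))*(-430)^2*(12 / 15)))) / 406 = -159 / 17158720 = -0.00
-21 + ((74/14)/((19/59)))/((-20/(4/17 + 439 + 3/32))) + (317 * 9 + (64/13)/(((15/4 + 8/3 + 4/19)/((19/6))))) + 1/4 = 14064611763877/5684841344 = 2474.06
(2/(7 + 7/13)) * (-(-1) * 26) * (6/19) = 2028/931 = 2.18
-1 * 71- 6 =-77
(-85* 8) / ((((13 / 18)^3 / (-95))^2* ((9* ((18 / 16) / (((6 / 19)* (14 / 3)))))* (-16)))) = 1898805888000 / 4826809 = 393387.41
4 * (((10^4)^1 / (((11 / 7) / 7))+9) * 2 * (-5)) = -19603960 / 11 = -1782178.18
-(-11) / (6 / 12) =22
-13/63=-0.21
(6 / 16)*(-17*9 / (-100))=459 / 800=0.57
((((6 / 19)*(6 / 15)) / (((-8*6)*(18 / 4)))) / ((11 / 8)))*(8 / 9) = -32 / 84645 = -0.00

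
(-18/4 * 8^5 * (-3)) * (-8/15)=-1179648/5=-235929.60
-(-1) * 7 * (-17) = -119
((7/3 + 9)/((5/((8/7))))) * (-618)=-56032/35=-1600.91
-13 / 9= -1.44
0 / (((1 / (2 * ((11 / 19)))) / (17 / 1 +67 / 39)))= 0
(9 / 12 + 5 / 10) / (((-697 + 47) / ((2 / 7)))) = -1 / 1820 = -0.00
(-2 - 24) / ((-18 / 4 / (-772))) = -4460.44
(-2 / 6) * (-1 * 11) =11 / 3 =3.67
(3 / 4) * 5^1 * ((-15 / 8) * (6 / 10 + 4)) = -1035 / 32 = -32.34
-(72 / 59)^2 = -5184 / 3481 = -1.49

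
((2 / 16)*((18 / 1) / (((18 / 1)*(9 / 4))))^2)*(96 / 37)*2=128 / 999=0.13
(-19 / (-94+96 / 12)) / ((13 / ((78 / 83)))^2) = 342 / 296227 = 0.00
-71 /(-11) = 71 /11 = 6.45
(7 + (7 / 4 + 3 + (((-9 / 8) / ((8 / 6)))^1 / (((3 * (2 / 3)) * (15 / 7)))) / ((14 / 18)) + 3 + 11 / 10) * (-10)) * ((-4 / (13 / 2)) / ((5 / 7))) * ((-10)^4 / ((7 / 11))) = 13898500 / 13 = 1069115.38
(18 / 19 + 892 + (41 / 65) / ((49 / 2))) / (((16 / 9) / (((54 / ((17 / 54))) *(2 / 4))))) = 88636269087 / 2057510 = 43079.39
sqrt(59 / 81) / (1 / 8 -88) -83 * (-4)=332 -8 * sqrt(59) / 6327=331.99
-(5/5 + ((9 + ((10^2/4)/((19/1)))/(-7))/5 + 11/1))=-9152/665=-13.76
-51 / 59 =-0.86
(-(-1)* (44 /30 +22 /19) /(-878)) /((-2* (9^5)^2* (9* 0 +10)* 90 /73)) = 13651 /392624127298003500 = 0.00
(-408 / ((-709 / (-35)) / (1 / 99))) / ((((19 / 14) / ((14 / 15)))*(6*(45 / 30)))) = -186592 / 12002661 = -0.02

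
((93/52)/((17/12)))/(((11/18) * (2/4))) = 10044/2431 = 4.13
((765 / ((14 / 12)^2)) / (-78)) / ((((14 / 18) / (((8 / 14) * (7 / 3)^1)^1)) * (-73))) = 55080 / 325507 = 0.17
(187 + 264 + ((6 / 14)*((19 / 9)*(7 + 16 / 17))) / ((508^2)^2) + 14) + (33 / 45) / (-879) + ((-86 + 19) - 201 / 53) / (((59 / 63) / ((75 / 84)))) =129883477756186848610097 / 326745658590968090880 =397.51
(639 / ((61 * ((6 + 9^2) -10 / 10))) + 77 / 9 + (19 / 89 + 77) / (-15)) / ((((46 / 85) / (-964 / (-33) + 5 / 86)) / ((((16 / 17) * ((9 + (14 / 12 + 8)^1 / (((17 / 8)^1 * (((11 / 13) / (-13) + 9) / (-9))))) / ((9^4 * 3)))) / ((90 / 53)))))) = 1300486078409414519 / 51969610075624543665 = 0.03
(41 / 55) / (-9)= -41 / 495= -0.08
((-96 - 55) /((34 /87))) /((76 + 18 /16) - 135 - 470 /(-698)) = 18339252 /2715019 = 6.75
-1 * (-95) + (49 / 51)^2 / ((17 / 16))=4239031 / 44217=95.87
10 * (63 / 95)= 6.63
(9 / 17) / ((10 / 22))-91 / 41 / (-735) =17092 / 14637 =1.17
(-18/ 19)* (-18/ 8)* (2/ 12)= 27/ 76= 0.36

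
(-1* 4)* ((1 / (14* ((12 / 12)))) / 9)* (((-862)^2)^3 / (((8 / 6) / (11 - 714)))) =144201216546875358176 / 21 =6866724597470255151.24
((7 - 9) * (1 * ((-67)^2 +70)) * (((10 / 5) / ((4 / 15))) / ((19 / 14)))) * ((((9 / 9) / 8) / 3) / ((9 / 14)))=-1116955 / 342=-3265.95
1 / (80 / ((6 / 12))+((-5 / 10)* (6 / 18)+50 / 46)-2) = 138 / 21931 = 0.01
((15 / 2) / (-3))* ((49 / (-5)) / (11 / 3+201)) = 147 / 1228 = 0.12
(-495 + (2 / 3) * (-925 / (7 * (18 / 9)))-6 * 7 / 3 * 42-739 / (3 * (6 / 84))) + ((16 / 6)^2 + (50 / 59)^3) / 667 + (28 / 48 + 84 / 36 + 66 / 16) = -4568.66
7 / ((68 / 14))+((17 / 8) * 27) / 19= 11527 / 2584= 4.46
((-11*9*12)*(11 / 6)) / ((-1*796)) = 1089 / 398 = 2.74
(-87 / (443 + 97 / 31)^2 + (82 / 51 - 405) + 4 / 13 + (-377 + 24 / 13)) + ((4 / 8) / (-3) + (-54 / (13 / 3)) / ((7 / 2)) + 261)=-51383381119393 / 98630996100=-520.97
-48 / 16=-3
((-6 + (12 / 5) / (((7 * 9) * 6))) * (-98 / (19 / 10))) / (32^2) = 413 / 1368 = 0.30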